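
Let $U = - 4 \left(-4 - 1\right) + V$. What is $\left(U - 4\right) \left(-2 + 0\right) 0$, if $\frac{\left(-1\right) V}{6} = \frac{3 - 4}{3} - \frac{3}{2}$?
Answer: $0$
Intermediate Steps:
$V = 11$ ($V = - 6 \left(\frac{3 - 4}{3} - \frac{3}{2}\right) = - 6 \left(\left(-1\right) \frac{1}{3} - \frac{3}{2}\right) = - 6 \left(- \frac{1}{3} - \frac{3}{2}\right) = \left(-6\right) \left(- \frac{11}{6}\right) = 11$)
$U = 31$ ($U = - 4 \left(-4 - 1\right) + 11 = \left(-4\right) \left(-5\right) + 11 = 20 + 11 = 31$)
$\left(U - 4\right) \left(-2 + 0\right) 0 = \left(31 - 4\right) \left(-2 + 0\right) 0 = 27 \left(\left(-2\right) 0\right) = 27 \cdot 0 = 0$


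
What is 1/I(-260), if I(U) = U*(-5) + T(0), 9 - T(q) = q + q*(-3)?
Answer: 1/1309 ≈ 0.00076394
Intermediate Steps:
T(q) = 9 + 2*q (T(q) = 9 - (q + q*(-3)) = 9 - (q - 3*q) = 9 - (-2)*q = 9 + 2*q)
I(U) = 9 - 5*U (I(U) = U*(-5) + (9 + 2*0) = -5*U + (9 + 0) = -5*U + 9 = 9 - 5*U)
1/I(-260) = 1/(9 - 5*(-260)) = 1/(9 + 1300) = 1/1309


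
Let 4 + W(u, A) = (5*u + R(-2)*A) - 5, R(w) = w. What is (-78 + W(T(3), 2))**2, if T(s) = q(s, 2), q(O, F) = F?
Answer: 6561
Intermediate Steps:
T(s) = 2
W(u, A) = -9 - 2*A + 5*u (W(u, A) = -4 + ((5*u - 2*A) - 5) = -4 + ((-2*A + 5*u) - 5) = -4 + (-5 - 2*A + 5*u) = -9 - 2*A + 5*u)
(-78 + W(T(3), 2))**2 = (-78 + (-9 - 2*2 + 5*2))**2 = (-78 + (-9 - 4 + 10))**2 = (-78 - 3)**2 = (-81)**2 = 6561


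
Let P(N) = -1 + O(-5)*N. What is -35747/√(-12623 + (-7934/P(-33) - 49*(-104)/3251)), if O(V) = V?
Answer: 35747*I*√900392282922842/3377543431 ≈ 317.58*I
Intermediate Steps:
P(N) = -1 - 5*N
-35747/√(-12623 + (-7934/P(-33) - 49*(-104)/3251)) = -35747/√(-12623 + (-7934/(-1 - 5*(-33)) - 49*(-104)/3251)) = -35747/√(-12623 + (-7934/(-1 + 165) + 5096*(1/3251))) = -35747/√(-12623 + (-7934/164 + 5096/3251)) = -35747/√(-12623 + (-7934*1/164 + 5096/3251)) = -35747/√(-12623 + (-3967/82 + 5096/3251)) = -35747/√(-12623 - 12478845/266582) = -35747*(-I*√900392282922842/3377543431) = -(-35747)*I*√900392282922842/3377543431 = 35747*I*√900392282922842/3377543431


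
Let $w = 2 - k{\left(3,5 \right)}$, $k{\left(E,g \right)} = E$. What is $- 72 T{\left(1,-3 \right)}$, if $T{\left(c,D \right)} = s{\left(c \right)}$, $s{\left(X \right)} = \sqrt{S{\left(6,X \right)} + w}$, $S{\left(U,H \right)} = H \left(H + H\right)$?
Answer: $-72$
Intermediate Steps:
$S{\left(U,H \right)} = 2 H^{2}$ ($S{\left(U,H \right)} = H 2 H = 2 H^{2}$)
$w = -1$ ($w = 2 - 3 = -1$)
$s{\left(X \right)} = \sqrt{-1 + 2 X^{2}}$ ($s{\left(X \right)} = \sqrt{2 X^{2} - 1} = \sqrt{-1 + 2 X^{2}}$)
$T{\left(c,D \right)} = \sqrt{-1 + 2 c^{2}}$
$- 72 T{\left(1,-3 \right)} = - 72 \sqrt{-1 + 2 \cdot 1^{2}} = - 72 \sqrt{-1 + 2 \cdot 1} = - 72 \sqrt{-1 + 2} = - 72 \sqrt{1} = \left(-72\right) 1 = -72$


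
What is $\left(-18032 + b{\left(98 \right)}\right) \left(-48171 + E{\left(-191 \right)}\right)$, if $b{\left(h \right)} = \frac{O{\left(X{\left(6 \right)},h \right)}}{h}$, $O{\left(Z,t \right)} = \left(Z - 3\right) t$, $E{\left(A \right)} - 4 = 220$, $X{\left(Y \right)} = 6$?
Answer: $864436463$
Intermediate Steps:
$E{\left(A \right)} = 224$ ($E{\left(A \right)} = 4 + 220 = 224$)
$O{\left(Z,t \right)} = t \left(-3 + Z\right)$ ($O{\left(Z,t \right)} = \left(-3 + Z\right) t = t \left(-3 + Z\right)$)
$b{\left(h \right)} = 3$ ($b{\left(h \right)} = \frac{h \left(-3 + 6\right)}{h} = \frac{h 3}{h} = \frac{3 h}{h} = 3$)
$\left(-18032 + b{\left(98 \right)}\right) \left(-48171 + E{\left(-191 \right)}\right) = \left(-18032 + 3\right) \left(-48171 + 224\right) = \left(-18029\right) \left(-47947\right) = 864436463$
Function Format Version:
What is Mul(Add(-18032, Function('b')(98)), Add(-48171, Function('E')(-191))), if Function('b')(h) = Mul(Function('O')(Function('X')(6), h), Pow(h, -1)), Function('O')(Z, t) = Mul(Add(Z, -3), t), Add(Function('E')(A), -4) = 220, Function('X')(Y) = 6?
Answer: 864436463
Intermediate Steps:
Function('E')(A) = 224 (Function('E')(A) = Add(4, 220) = 224)
Function('O')(Z, t) = Mul(t, Add(-3, Z)) (Function('O')(Z, t) = Mul(Add(-3, Z), t) = Mul(t, Add(-3, Z)))
Function('b')(h) = 3 (Function('b')(h) = Mul(Mul(h, Add(-3, 6)), Pow(h, -1)) = Mul(Mul(h, 3), Pow(h, -1)) = Mul(Mul(3, h), Pow(h, -1)) = 3)
Mul(Add(-18032, Function('b')(98)), Add(-48171, Function('E')(-191))) = Mul(Add(-18032, 3), Add(-48171, 224)) = Mul(-18029, -47947) = 864436463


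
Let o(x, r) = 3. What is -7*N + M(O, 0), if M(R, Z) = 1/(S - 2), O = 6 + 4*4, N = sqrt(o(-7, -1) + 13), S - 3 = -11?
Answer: -281/10 ≈ -28.100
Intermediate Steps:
S = -8 (S = 3 - 11 = -8)
N = 4 (N = sqrt(3 + 13) = sqrt(16) = 4)
O = 22 (O = 6 + 16 = 22)
M(R, Z) = -1/10 (M(R, Z) = 1/(-8 - 2) = 1/(-10) = -1/10)
-7*N + M(O, 0) = -7*4 - 1/10 = -28 - 1/10 = -281/10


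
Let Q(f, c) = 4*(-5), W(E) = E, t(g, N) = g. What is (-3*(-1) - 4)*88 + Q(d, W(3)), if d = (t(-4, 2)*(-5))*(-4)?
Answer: -108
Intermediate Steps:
d = -80 (d = -4*(-5)*(-4) = 20*(-4) = -80)
Q(f, c) = -20
(-3*(-1) - 4)*88 + Q(d, W(3)) = (-3*(-1) - 4)*88 - 20 = (3 - 4)*88 - 20 = -1*88 - 20 = -88 - 20 = -108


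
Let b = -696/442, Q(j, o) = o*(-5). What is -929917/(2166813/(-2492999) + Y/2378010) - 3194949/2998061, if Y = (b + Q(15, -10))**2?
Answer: 23742455424019195782518579196/22166043744604556012711 ≈ 1.0711e+6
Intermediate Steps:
Q(j, o) = -5*o
b = -348/221 (b = -696*1/442 = -348/221 ≈ -1.5747)
Y = 114532804/48841 (Y = (-348/221 - 5*(-10))**2 = (-348/221 + 50)**2 = (10702/221)**2 = 114532804/48841 ≈ 2345.0)
-929917/(2166813/(-2492999) + Y/2378010) - 3194949/2998061 = -929917/(2166813/(-2492999) + (114532804/48841)/2378010) - 3194949/2998061 = -929917/(2166813*(-1/2492999) + (114532804/48841)*(1/2378010)) - 3194949*1/2998061 = -929917/(-2166813/2492999 + 57266402/58072193205) - 3194949/2998061 = -929917/(-7393459887775651/8516112916933635) - 3194949/2998061 = -929917*(-8516112916933635/7393459887775651) - 3194949/2998061 = 7919278175376175058295/7393459887775651 - 3194949/2998061 = 23742455424019195782518579196/22166043744604556012711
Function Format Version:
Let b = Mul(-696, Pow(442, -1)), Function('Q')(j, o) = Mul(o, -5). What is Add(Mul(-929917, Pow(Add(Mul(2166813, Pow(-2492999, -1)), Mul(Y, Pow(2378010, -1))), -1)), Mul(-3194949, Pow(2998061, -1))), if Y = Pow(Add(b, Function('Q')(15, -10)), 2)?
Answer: Rational(23742455424019195782518579196, 22166043744604556012711) ≈ 1.0711e+6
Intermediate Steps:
Function('Q')(j, o) = Mul(-5, o)
b = Rational(-348, 221) (b = Mul(-696, Rational(1, 442)) = Rational(-348, 221) ≈ -1.5747)
Y = Rational(114532804, 48841) (Y = Pow(Add(Rational(-348, 221), Mul(-5, -10)), 2) = Pow(Add(Rational(-348, 221), 50), 2) = Pow(Rational(10702, 221), 2) = Rational(114532804, 48841) ≈ 2345.0)
Add(Mul(-929917, Pow(Add(Mul(2166813, Pow(-2492999, -1)), Mul(Y, Pow(2378010, -1))), -1)), Mul(-3194949, Pow(2998061, -1))) = Add(Mul(-929917, Pow(Add(Mul(2166813, Pow(-2492999, -1)), Mul(Rational(114532804, 48841), Pow(2378010, -1))), -1)), Mul(-3194949, Pow(2998061, -1))) = Add(Mul(-929917, Pow(Add(Mul(2166813, Rational(-1, 2492999)), Mul(Rational(114532804, 48841), Rational(1, 2378010))), -1)), Mul(-3194949, Rational(1, 2998061))) = Add(Mul(-929917, Pow(Add(Rational(-2166813, 2492999), Rational(57266402, 58072193205)), -1)), Rational(-3194949, 2998061)) = Add(Mul(-929917, Pow(Rational(-7393459887775651, 8516112916933635), -1)), Rational(-3194949, 2998061)) = Add(Mul(-929917, Rational(-8516112916933635, 7393459887775651)), Rational(-3194949, 2998061)) = Add(Rational(7919278175376175058295, 7393459887775651), Rational(-3194949, 2998061)) = Rational(23742455424019195782518579196, 22166043744604556012711)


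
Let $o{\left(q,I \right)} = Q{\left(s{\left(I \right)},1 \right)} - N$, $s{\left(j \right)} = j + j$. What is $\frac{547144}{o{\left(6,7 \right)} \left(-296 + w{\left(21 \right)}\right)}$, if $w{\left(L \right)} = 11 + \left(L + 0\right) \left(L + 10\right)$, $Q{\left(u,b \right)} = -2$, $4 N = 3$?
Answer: $- \frac{1094288}{2013} \approx -543.61$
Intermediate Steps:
$N = \frac{3}{4}$ ($N = \frac{1}{4} \cdot 3 = \frac{3}{4} \approx 0.75$)
$s{\left(j \right)} = 2 j$
$w{\left(L \right)} = 11 + L \left(10 + L\right)$
$o{\left(q,I \right)} = - \frac{11}{4}$ ($o{\left(q,I \right)} = -2 - \frac{3}{4} = - \frac{11}{4}$)
$\frac{547144}{o{\left(6,7 \right)} \left(-296 + w{\left(21 \right)}\right)} = \frac{547144}{\left(- \frac{11}{4}\right) \left(-296 + \left(11 + 21^{2} + 10 \cdot 21\right)\right)} = \frac{547144}{\left(- \frac{11}{4}\right) \left(-296 + \left(11 + 441 + 210\right)\right)} = \frac{547144}{\left(- \frac{11}{4}\right) \left(-296 + 662\right)} = \frac{547144}{\left(- \frac{11}{4}\right) 366} = \frac{547144}{- \frac{2013}{2}} = 547144 \left(- \frac{2}{2013}\right) = - \frac{1094288}{2013}$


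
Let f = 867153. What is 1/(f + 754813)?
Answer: 1/1621966 ≈ 6.1654e-7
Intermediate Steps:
1/(f + 754813) = 1/(867153 + 754813) = 1/1621966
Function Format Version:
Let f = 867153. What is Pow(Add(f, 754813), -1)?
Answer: Rational(1, 1621966) ≈ 6.1654e-7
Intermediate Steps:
Pow(Add(f, 754813), -1) = Pow(Add(867153, 754813), -1) = Pow(1621966, -1) = Rational(1, 1621966)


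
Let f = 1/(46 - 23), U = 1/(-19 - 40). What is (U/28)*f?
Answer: -1/37996 ≈ -2.6319e-5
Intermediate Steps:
U = -1/59 (U = 1/(-59) = -1/59 ≈ -0.016949)
f = 1/23 ≈ 0.043478
(U/28)*f = -1/59/28*(1/23) = -1/59*1/28*(1/23) = -1/1652*1/23 = -1/37996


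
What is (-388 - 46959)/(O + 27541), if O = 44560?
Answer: -47347/72101 ≈ -0.65668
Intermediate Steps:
(-388 - 46959)/(O + 27541) = (-388 - 46959)/(44560 + 27541) = -47347/72101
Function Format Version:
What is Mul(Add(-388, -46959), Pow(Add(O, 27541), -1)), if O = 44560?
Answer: Rational(-47347, 72101) ≈ -0.65668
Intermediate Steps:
Mul(Add(-388, -46959), Pow(Add(O, 27541), -1)) = Mul(Add(-388, -46959), Pow(Add(44560, 27541), -1)) = Mul(-47347, Pow(72101, -1)) = Mul(-47347, Rational(1, 72101)) = Rational(-47347, 72101)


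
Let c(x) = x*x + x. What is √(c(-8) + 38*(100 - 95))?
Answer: √246 ≈ 15.684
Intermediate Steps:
c(x) = x + x² (c(x) = x² + x = x + x²)
√(c(-8) + 38*(100 - 95)) = √(-8*(1 - 8) + 38*(100 - 95)) = √(-8*(-7) + 38*5) = √(56 + 190) = √246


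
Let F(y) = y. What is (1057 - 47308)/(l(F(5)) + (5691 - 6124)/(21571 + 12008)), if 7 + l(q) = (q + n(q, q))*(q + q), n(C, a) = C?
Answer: -1553062329/3122414 ≈ -497.39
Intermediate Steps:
l(q) = -7 + 4*q² (l(q) = -7 + (q + q)*(q + q) = -7 + (2*q)*(2*q) = -7 + 4*q²)
(1057 - 47308)/(l(F(5)) + (5691 - 6124)/(21571 + 12008)) = (1057 - 47308)/((-7 + 4*5²) + (5691 - 6124)/(21571 + 12008)) = -46251/((-7 + 4*25) - 433/33579) = -46251/((-7 + 100) - 433*1/33579) = -46251/(93 - 433/33579) = -46251/3122414/33579 = -46251*33579/3122414 = -1553062329/3122414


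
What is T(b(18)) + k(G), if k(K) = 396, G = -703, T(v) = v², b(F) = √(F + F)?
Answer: 432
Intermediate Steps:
b(F) = √2*√F (b(F) = √(2*F) = √2*√F)
T(b(18)) + k(G) = (√2*√18)² + 396 = (√2*(3*√2))² + 396 = 6² + 396 = 36 + 396 = 432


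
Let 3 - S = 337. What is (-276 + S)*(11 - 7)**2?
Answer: -9760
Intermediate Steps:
S = -334 (S = 3 - 1*337 = 3 - 337 = -334)
(-276 + S)*(11 - 7)**2 = (-276 - 334)*(11 - 7)**2 = -610*4**2 = -610*16 = -9760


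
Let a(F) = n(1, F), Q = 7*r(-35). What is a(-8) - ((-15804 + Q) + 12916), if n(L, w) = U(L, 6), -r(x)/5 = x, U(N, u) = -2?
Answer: 1661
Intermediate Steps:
r(x) = -5*x
n(L, w) = -2
Q = 1225 (Q = 7*(-5*(-35)) = 7*175 = 1225)
a(F) = -2
a(-8) - ((-15804 + Q) + 12916) = -2 - ((-15804 + 1225) + 12916) = -2 - (-14579 + 12916) = -2 - 1*(-1663) = -2 + 1663 = 1661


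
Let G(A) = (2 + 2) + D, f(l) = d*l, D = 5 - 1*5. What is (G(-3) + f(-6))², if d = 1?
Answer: 4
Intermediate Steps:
D = 0 (D = 5 - 5 = 0)
f(l) = l (f(l) = 1*l = l)
G(A) = 4 (G(A) = (2 + 2) + 0 = 4 + 0 = 4)
(G(-3) + f(-6))² = (4 - 6)² = (-2)² = 4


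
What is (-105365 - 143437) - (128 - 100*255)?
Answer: -223430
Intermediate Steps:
(-105365 - 143437) - (128 - 100*255) = -248802 - (128 - 25500) = -248802 - 1*(-25372) = -248802 + 25372 = -223430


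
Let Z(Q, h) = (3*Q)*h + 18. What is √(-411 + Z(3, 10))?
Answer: I*√303 ≈ 17.407*I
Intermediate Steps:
Z(Q, h) = 18 + 3*Q*h (Z(Q, h) = 3*Q*h + 18 = 18 + 3*Q*h)
√(-411 + Z(3, 10)) = √(-411 + (18 + 3*3*10)) = √(-411 + (18 + 90)) = √(-411 + 108) = √(-303) = I*√303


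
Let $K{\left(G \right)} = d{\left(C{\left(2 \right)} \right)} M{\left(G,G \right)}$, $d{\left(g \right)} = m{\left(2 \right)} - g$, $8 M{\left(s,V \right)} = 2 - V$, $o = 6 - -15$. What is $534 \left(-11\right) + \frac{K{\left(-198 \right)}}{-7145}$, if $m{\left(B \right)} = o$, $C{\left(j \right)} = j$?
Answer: $- \frac{8394041}{1429} \approx -5874.1$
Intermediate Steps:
$o = 21$ ($o = 6 + 15 = 21$)
$m{\left(B \right)} = 21$
$M{\left(s,V \right)} = \frac{1}{4} - \frac{V}{8}$ ($M{\left(s,V \right)} = \frac{2 - V}{8} = \frac{1}{4} - \frac{V}{8}$)
$d{\left(g \right)} = 21 - g$
$K{\left(G \right)} = \frac{19}{4} - \frac{19 G}{8}$ ($K{\left(G \right)} = \left(21 - 2\right) \left(\frac{1}{4} - \frac{G}{8}\right) = 19 \left(\frac{1}{4} - \frac{G}{8}\right) = \frac{19}{4} - \frac{19 G}{8}$)
$534 \left(-11\right) + \frac{K{\left(-198 \right)}}{-7145} = 534 \left(-11\right) + \frac{\frac{19}{4} - - \frac{1881}{4}}{-7145} = -5874 + \left(\frac{19}{4} + \frac{1881}{4}\right) \left(- \frac{1}{7145}\right) = -5874 + 475 \left(- \frac{1}{7145}\right) = -5874 - \frac{95}{1429} = - \frac{8394041}{1429}$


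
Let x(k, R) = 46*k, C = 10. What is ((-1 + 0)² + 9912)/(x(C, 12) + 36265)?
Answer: 9913/36725 ≈ 0.26993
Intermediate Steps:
((-1 + 0)² + 9912)/(x(C, 12) + 36265) = ((-1 + 0)² + 9912)/(46*10 + 36265) = ((-1)² + 9912)/(460 + 36265) = (1 + 9912)/36725 = 9913*(1/36725) = 9913/36725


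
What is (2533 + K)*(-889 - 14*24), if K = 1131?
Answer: -4488400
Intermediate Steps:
(2533 + K)*(-889 - 14*24) = (2533 + 1131)*(-889 - 14*24) = 3664*(-889 - 336) = 3664*(-1225) = -4488400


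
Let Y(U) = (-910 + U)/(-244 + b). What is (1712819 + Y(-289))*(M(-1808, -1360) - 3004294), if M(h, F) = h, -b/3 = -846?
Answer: -159616118560701/31 ≈ -5.1489e+12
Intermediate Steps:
b = 2538 (b = -3*(-846) = 2538)
Y(U) = -455/1147 + U/2294 (Y(U) = (-910 + U)/(-244 + 2538) = (-910 + U)/2294 = (-910 + U)*(1/2294) = -455/1147 + U/2294)
(1712819 + Y(-289))*(M(-1808, -1360) - 3004294) = (1712819 + (-455/1147 + (1/2294)*(-289)))*(-1808 - 3004294) = (1712819 + (-455/1147 - 289/2294))*(-3006102) = (1712819 - 1199/2294)*(-3006102) = (3929205587/2294)*(-3006102) = -159616118560701/31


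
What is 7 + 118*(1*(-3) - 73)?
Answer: -8961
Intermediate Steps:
7 + 118*(1*(-3) - 73) = 7 + 118*(-3 - 73) = 7 + 118*(-76) = 7 - 8968 = -8961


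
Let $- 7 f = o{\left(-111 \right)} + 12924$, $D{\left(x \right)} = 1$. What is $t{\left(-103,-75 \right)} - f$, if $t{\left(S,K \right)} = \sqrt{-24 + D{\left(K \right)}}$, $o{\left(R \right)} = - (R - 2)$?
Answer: $\frac{13037}{7} + i \sqrt{23} \approx 1862.4 + 4.7958 i$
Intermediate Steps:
$o{\left(R \right)} = 2 - R$ ($o{\left(R \right)} = - (-2 + R) = 2 - R$)
$f = - \frac{13037}{7}$ ($f = - \frac{\left(2 - -111\right) + 12924}{7} = - \frac{\left(2 + 111\right) + 12924}{7} = - \frac{113 + 12924}{7} = \left(- \frac{1}{7}\right) 13037 = - \frac{13037}{7} \approx -1862.4$)
$t{\left(S,K \right)} = i \sqrt{23}$ ($t{\left(S,K \right)} = \sqrt{-24 + 1} = \sqrt{-23} = i \sqrt{23}$)
$t{\left(-103,-75 \right)} - f = i \sqrt{23} - - \frac{13037}{7} = i \sqrt{23} + \frac{13037}{7} = \frac{13037}{7} + i \sqrt{23}$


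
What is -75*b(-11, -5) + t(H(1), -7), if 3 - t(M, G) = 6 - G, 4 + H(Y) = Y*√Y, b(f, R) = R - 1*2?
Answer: 515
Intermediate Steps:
b(f, R) = -2 + R (b(f, R) = R - 2 = -2 + R)
H(Y) = -4 + Y^(3/2) (H(Y) = -4 + Y*√Y = -4 + Y^(3/2))
t(M, G) = -3 + G (t(M, G) = 3 - (6 - G) = 3 + (-6 + G) = -3 + G)
-75*b(-11, -5) + t(H(1), -7) = -75*(-2 - 5) + (-3 - 7) = -75*(-7) - 10 = 525 - 10 = 515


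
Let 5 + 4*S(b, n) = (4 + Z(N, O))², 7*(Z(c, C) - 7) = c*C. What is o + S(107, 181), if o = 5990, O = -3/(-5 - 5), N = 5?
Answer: 4719829/784 ≈ 6020.2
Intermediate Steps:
O = 3/10 (O = -3/(-10) = -⅒*(-3) = 3/10 ≈ 0.30000)
Z(c, C) = 7 + C*c/7 (Z(c, C) = 7 + (c*C)/7 = 7 + (C*c)/7 = 7 + C*c/7)
S(b, n) = 23669/784 (S(b, n) = -5/4 + (4 + (7 + (⅐)*(3/10)*5))²/4 = -5/4 + (4 + (7 + 3/14))²/4 = -5/4 + (4 + 101/14)²/4 = -5/4 + (157/14)²/4 = -5/4 + (¼)*(24649/196) = -5/4 + 24649/784 = 23669/784)
o + S(107, 181) = 5990 + 23669/784 = 4719829/784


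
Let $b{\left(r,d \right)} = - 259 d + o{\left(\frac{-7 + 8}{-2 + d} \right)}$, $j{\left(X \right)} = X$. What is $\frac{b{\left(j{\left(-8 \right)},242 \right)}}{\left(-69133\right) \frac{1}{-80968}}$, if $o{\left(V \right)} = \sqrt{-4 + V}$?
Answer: $- \frac{5074912304}{69133} + \frac{20242 i \sqrt{14385}}{1036995} \approx -73408.0 + 2.3412 i$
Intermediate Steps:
$b{\left(r,d \right)} = \sqrt{-4 + \frac{1}{-2 + d}} - 259 d$ ($b{\left(r,d \right)} = - 259 d + \sqrt{-4 + \frac{-7 + 8}{-2 + d}} = - 259 d + \sqrt{-4 + 1 \frac{1}{-2 + d}} = - 259 d + \sqrt{-4 + \frac{1}{-2 + d}} = \sqrt{-4 + \frac{1}{-2 + d}} - 259 d$)
$\frac{b{\left(j{\left(-8 \right)},242 \right)}}{\left(-69133\right) \frac{1}{-80968}} = \frac{\sqrt{- \frac{-9 + 4 \cdot 242}{-2 + 242}} - 62678}{\left(-69133\right) \frac{1}{-80968}} = \frac{\sqrt{- \frac{-9 + 968}{240}} - 62678}{\left(-69133\right) \left(- \frac{1}{80968}\right)} = \frac{\sqrt{\left(-1\right) \frac{1}{240} \cdot 959} - 62678}{\frac{69133}{80968}} = \left(\sqrt{- \frac{959}{240}} - 62678\right) \frac{80968}{69133} = \left(\frac{i \sqrt{14385}}{60} - 62678\right) \frac{80968}{69133} = \left(-62678 + \frac{i \sqrt{14385}}{60}\right) \frac{80968}{69133} = - \frac{5074912304}{69133} + \frac{20242 i \sqrt{14385}}{1036995}$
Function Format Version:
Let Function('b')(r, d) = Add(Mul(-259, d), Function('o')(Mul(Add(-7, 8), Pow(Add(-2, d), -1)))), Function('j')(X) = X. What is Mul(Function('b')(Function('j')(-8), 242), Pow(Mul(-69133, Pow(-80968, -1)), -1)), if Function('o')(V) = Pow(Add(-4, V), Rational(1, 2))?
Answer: Add(Rational(-5074912304, 69133), Mul(Rational(20242, 1036995), I, Pow(14385, Rational(1, 2)))) ≈ Add(-73408., Mul(2.3412, I))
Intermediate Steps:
Function('b')(r, d) = Add(Pow(Add(-4, Pow(Add(-2, d), -1)), Rational(1, 2)), Mul(-259, d)) (Function('b')(r, d) = Add(Mul(-259, d), Pow(Add(-4, Mul(Add(-7, 8), Pow(Add(-2, d), -1))), Rational(1, 2))) = Add(Mul(-259, d), Pow(Add(-4, Mul(1, Pow(Add(-2, d), -1))), Rational(1, 2))) = Add(Mul(-259, d), Pow(Add(-4, Pow(Add(-2, d), -1)), Rational(1, 2))) = Add(Pow(Add(-4, Pow(Add(-2, d), -1)), Rational(1, 2)), Mul(-259, d)))
Mul(Function('b')(Function('j')(-8), 242), Pow(Mul(-69133, Pow(-80968, -1)), -1)) = Mul(Add(Pow(Mul(-1, Pow(Add(-2, 242), -1), Add(-9, Mul(4, 242))), Rational(1, 2)), Mul(-259, 242)), Pow(Mul(-69133, Pow(-80968, -1)), -1)) = Mul(Add(Pow(Mul(-1, Pow(240, -1), Add(-9, 968)), Rational(1, 2)), -62678), Pow(Mul(-69133, Rational(-1, 80968)), -1)) = Mul(Add(Pow(Mul(-1, Rational(1, 240), 959), Rational(1, 2)), -62678), Pow(Rational(69133, 80968), -1)) = Mul(Add(Pow(Rational(-959, 240), Rational(1, 2)), -62678), Rational(80968, 69133)) = Mul(Add(Mul(Rational(1, 60), I, Pow(14385, Rational(1, 2))), -62678), Rational(80968, 69133)) = Mul(Add(-62678, Mul(Rational(1, 60), I, Pow(14385, Rational(1, 2)))), Rational(80968, 69133)) = Add(Rational(-5074912304, 69133), Mul(Rational(20242, 1036995), I, Pow(14385, Rational(1, 2))))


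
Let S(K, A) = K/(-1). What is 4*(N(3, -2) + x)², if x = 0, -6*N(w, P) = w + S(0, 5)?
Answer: 1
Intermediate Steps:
S(K, A) = -K (S(K, A) = K*(-1) = -K)
N(w, P) = -w/6 (N(w, P) = -(w - 1*0)/6 = -(w + 0)/6 = -w/6)
4*(N(3, -2) + x)² = 4*(-⅙*3 + 0)² = 4*(-½ + 0)² = 4*(-½)² = 4*(¼) = 1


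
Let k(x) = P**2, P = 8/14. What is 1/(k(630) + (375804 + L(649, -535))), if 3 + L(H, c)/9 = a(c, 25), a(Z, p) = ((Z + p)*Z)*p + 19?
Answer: 49/3026592718 ≈ 1.6190e-8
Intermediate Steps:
a(Z, p) = 19 + Z*p*(Z + p) (a(Z, p) = (Z*(Z + p))*p + 19 = Z*p*(Z + p) + 19 = 19 + Z*p*(Z + p))
P = 4/7 (P = 8*(1/14) = 4/7 ≈ 0.57143)
L(H, c) = 144 + 225*c**2 + 5625*c (L(H, c) = -27 + 9*(19 + c*25**2 + 25*c**2) = -27 + 9*(19 + c*625 + 25*c**2) = -27 + 9*(19 + 625*c + 25*c**2) = -27 + 9*(19 + 25*c**2 + 625*c) = -27 + (171 + 225*c**2 + 5625*c) = 144 + 225*c**2 + 5625*c)
k(x) = 16/49 (k(x) = (4/7)**2 = 16/49)
1/(k(630) + (375804 + L(649, -535))) = 1/(16/49 + (375804 + (144 + 225*(-535)**2 + 5625*(-535)))) = 1/(16/49 + (375804 + (144 + 225*286225 - 3009375))) = 1/(16/49 + (375804 + (144 + 64400625 - 3009375))) = 1/(16/49 + (375804 + 61391394)) = 1/(16/49 + 61767198) = 1/(3026592718/49) = 49/3026592718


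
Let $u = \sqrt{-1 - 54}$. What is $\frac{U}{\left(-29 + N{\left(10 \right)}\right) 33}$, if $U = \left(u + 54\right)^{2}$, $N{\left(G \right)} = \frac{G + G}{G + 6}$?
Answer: $- \frac{11444}{3663} - \frac{48 i \sqrt{55}}{407} \approx -3.1242 - 0.87464 i$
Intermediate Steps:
$N{\left(G \right)} = \frac{2 G}{6 + G}$
$u = i \sqrt{55}$ ($u = \sqrt{-55} = i \sqrt{55} \approx 7.4162 i$)
$U = \left(54 + i \sqrt{55}\right)^{2}$ ($U = \left(i \sqrt{55} + 54\right)^{2} = \left(54 + i \sqrt{55}\right)^{2} \approx 2861.0 + 800.95 i$)
$\frac{U}{\left(-29 + N{\left(10 \right)}\right) 33} = \frac{\left(54 + i \sqrt{55}\right)^{2}}{\left(-29 + 2 \cdot 10 \frac{1}{6 + 10}\right) 33} = \frac{\left(54 + i \sqrt{55}\right)^{2}}{\left(-29 + 2 \cdot 10 \cdot \frac{1}{16}\right) 33} = \frac{\left(54 + i \sqrt{55}\right)^{2}}{\left(-29 + \frac{5}{4}\right) 33} = \frac{\left(54 + i \sqrt{55}\right)^{2}}{\left(- \frac{111}{4}\right) 33} = \frac{\left(54 + i \sqrt{55}\right)^{2}}{- \frac{3663}{4}} = \left(54 + i \sqrt{55}\right)^{2} \left(- \frac{4}{3663}\right) = - \frac{4 \left(54 + i \sqrt{55}\right)^{2}}{3663}$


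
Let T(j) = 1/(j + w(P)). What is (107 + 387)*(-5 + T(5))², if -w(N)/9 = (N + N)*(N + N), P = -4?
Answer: 4029427584/326041 ≈ 12359.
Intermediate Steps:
w(N) = -36*N² (w(N) = -9*(N + N)*(N + N) = -9*2*N*2*N = -36*N²)
T(j) = 1/(-576 + j) (T(j) = 1/(j - 36*(-4)²) = 1/(j - 36*16) = 1/(j - 576) = 1/(-576 + j))
(107 + 387)*(-5 + T(5))² = (107 + 387)*(-5 + 1/(-576 + 5))² = 494*(-5 + 1/(-571))² = 494*(-5 - 1/571)² = 494*(-2856/571)² = 494*(8156736/326041) = 4029427584/326041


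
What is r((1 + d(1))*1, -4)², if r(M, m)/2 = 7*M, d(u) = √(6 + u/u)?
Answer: 1568 + 392*√7 ≈ 2605.1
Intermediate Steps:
d(u) = √7 (d(u) = √(6 + 1) = √7)
r(M, m) = 14*M (r(M, m) = 2*(7*M) = 14*M)
r((1 + d(1))*1, -4)² = (14*((1 + √7)*1))² = (14*(1 + √7))² = (14 + 14*√7)²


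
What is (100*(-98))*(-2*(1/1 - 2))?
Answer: -19600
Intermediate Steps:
(100*(-98))*(-2*(1/1 - 2)) = -(-19600)*(1 - 2) = -(-19600)*(-1) = -9800*2 = -19600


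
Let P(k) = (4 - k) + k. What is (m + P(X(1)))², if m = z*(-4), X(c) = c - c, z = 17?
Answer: 4096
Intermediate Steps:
X(c) = 0
m = -68 (m = 17*(-4) = -68)
P(k) = 4
(m + P(X(1)))² = (-68 + 4)² = (-64)² = 4096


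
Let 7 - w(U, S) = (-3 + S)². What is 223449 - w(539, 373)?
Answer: 360342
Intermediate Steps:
w(U, S) = 7 - (-3 + S)²
223449 - w(539, 373) = 223449 - (7 - (-3 + 373)²) = 223449 - (7 - 1*370²) = 223449 - (7 - 1*136900) = 223449 - (7 - 136900) = 223449 - 1*(-136893) = 223449 + 136893 = 360342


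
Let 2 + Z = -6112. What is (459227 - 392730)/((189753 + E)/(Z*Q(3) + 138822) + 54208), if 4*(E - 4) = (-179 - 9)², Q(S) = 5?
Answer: 7198433244/5868323009 ≈ 1.2267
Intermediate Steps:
Z = -6114 (Z = -2 - 6112 = -6114)
E = 8840 (E = 4 + (-179 - 9)²/4 = 4 + (¼)*(-188)² = 4 + (¼)*35344 = 4 + 8836 = 8840)
(459227 - 392730)/((189753 + E)/(Z*Q(3) + 138822) + 54208) = (459227 - 392730)/((189753 + 8840)/(-6114*5 + 138822) + 54208) = 66497/(198593/(-30570 + 138822) + 54208) = 66497/(198593/108252 + 54208) = 66497/(5868323009/108252) = 66497*(108252/5868323009) = 7198433244/5868323009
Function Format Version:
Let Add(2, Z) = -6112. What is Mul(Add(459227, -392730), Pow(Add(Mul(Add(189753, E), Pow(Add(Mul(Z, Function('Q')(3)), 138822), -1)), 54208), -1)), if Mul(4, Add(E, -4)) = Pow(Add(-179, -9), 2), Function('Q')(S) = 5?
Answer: Rational(7198433244, 5868323009) ≈ 1.2267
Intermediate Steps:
Z = -6114 (Z = Add(-2, -6112) = -6114)
E = 8840 (E = Add(4, Mul(Rational(1, 4), Pow(Add(-179, -9), 2))) = Add(4, Mul(Rational(1, 4), Pow(-188, 2))) = Add(4, Mul(Rational(1, 4), 35344)) = Add(4, 8836) = 8840)
Mul(Add(459227, -392730), Pow(Add(Mul(Add(189753, E), Pow(Add(Mul(Z, Function('Q')(3)), 138822), -1)), 54208), -1)) = Mul(Add(459227, -392730), Pow(Add(Mul(Add(189753, 8840), Pow(Add(Mul(-6114, 5), 138822), -1)), 54208), -1)) = Mul(66497, Pow(Add(Mul(198593, Pow(Add(-30570, 138822), -1)), 54208), -1)) = Mul(66497, Pow(Add(Mul(198593, Pow(108252, -1)), 54208), -1)) = Mul(66497, Pow(Add(Mul(198593, Rational(1, 108252)), 54208), -1)) = Mul(66497, Pow(Add(Rational(198593, 108252), 54208), -1)) = Mul(66497, Pow(Rational(5868323009, 108252), -1)) = Mul(66497, Rational(108252, 5868323009)) = Rational(7198433244, 5868323009)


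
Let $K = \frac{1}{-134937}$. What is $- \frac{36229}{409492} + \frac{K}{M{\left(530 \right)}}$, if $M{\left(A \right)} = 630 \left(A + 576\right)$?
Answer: $- \frac{212893837789027}{2406313268746695} \approx -0.088473$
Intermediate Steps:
$M{\left(A \right)} = 362880 + 630 A$ ($M{\left(A \right)} = 630 \left(576 + A\right) = 362880 + 630 A$)
$K = - \frac{1}{134937} \approx -7.4109 \cdot 10^{-6}$
$- \frac{36229}{409492} + \frac{K}{M{\left(530 \right)}} = - \frac{36229}{409492} - \frac{1}{134937 \left(362880 + 630 \cdot 530\right)} = \left(-36229\right) \frac{1}{409492} - \frac{1}{134937 \left(362880 + 333900\right)} = - \frac{36229}{409492} - \frac{1}{134937 \cdot 696780} = - \frac{36229}{409492} - \frac{1}{94021402860} = - \frac{212893837789027}{2406313268746695}$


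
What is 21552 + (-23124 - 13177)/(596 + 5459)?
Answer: 130461059/6055 ≈ 21546.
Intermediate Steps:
21552 + (-23124 - 13177)/(596 + 5459) = 21552 - 36301/6055 = 130461059/6055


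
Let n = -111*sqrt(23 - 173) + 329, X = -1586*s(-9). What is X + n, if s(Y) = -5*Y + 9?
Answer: -85315 - 555*I*sqrt(6) ≈ -85315.0 - 1359.5*I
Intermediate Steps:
s(Y) = 9 - 5*Y
X = -85644 (X = -1586*(9 - 5*(-9)) = -1586*(9 + 45) = -1586*54 = -85644)
n = 329 - 555*I*sqrt(6) (n = -555*I*sqrt(6) + 329 = 329 - 555*I*sqrt(6) ≈ 329.0 - 1359.5*I)
X + n = -85644 + (329 - 555*I*sqrt(6)) = -85315 - 555*I*sqrt(6)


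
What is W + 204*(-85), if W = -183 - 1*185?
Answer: -17708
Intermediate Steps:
W = -368 (W = -183 - 185 = -368)
W + 204*(-85) = -368 + 204*(-85) = -368 - 17340 = -17708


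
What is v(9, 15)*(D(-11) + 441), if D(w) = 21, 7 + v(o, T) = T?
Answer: 3696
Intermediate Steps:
v(o, T) = -7 + T
v(9, 15)*(D(-11) + 441) = (-7 + 15)*(21 + 441) = 8*462 = 3696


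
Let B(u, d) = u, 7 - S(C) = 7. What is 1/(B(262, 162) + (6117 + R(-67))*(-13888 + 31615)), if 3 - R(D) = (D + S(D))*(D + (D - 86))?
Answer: -1/152806478 ≈ -6.5442e-9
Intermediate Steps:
S(C) = 0 (S(C) = 7 - 1*7 = 7 - 7 = 0)
R(D) = 3 - D*(-86 + 2*D) (R(D) = 3 - (D + 0)*(D + (D - 86)) = 3 - D*(D + (-86 + D)) = 3 - D*(-86 + 2*D))
1/(B(262, 162) + (6117 + R(-67))*(-13888 + 31615)) = 1/(262 + (6117 + (3 - 2*(-67)² + 86*(-67)))*(-13888 + 31615)) = 1/(262 + (6117 + (3 - 2*4489 - 5762))*17727) = 1/(262 + (6117 + (3 - 8978 - 5762))*17727) = 1/(262 + (6117 - 14737)*17727) = 1/(262 - 8620*17727) = 1/(262 - 152806740) = 1/(-152806478) = -1/152806478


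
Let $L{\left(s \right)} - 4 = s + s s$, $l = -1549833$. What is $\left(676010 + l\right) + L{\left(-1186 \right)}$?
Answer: $531591$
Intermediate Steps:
$L{\left(s \right)} = 4 + s + s^{2}$ ($L{\left(s \right)} = 4 + \left(s + s s\right) = 4 + \left(s + s^{2}\right) = 4 + s + s^{2}$)
$\left(676010 + l\right) + L{\left(-1186 \right)} = \left(676010 - 1549833\right) + \left(4 - 1186 + \left(-1186\right)^{2}\right) = -873823 + \left(4 - 1186 + 1406596\right) = -873823 + 1405414 = 531591$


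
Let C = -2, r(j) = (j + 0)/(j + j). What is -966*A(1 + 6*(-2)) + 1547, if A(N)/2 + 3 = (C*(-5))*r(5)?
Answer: -2317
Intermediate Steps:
r(j) = ½ (r(j) = j/((2*j)) = j*(1/(2*j)) = ½)
A(N) = 4 (A(N) = -6 + 2*(-2*(-5)*(½)) = -6 + 2*(10*(½)) = -6 + 2*5 = -6 + 10 = 4)
-966*A(1 + 6*(-2)) + 1547 = -966*4 + 1547 = -3864 + 1547 = -2317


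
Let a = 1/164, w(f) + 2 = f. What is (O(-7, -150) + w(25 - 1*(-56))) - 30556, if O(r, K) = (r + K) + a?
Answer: -5023975/164 ≈ -30634.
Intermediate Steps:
w(f) = -2 + f
a = 1/164 ≈ 0.0060976
O(r, K) = 1/164 + K + r (O(r, K) = (r + K) + 1/164 = (K + r) + 1/164 = 1/164 + K + r)
(O(-7, -150) + w(25 - 1*(-56))) - 30556 = ((1/164 - 150 - 7) + (-2 + (25 - 1*(-56)))) - 30556 = (-25747/164 + (-2 + (25 + 56))) - 30556 = (-25747/164 + (-2 + 81)) - 30556 = (-25747/164 + 79) - 30556 = -12791/164 - 30556 = -5023975/164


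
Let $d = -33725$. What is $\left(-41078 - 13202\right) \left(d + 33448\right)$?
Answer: $15035560$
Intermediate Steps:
$\left(-41078 - 13202\right) \left(d + 33448\right) = \left(-41078 - 13202\right) \left(-33725 + 33448\right) = \left(-54280\right) \left(-277\right) = 15035560$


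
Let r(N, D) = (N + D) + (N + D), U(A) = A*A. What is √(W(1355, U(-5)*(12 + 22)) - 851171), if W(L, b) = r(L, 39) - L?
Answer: I*√849738 ≈ 921.81*I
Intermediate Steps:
U(A) = A²
r(N, D) = 2*D + 2*N (r(N, D) = (D + N) + (D + N) = 2*D + 2*N)
W(L, b) = 78 + L (W(L, b) = (2*39 + 2*L) - L = (78 + 2*L) - L = 78 + L)
√(W(1355, U(-5)*(12 + 22)) - 851171) = √((78 + 1355) - 851171) = √(1433 - 851171) = √(-849738) = I*√849738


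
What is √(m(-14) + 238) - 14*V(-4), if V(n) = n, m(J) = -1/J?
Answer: 56 + √46662/14 ≈ 71.430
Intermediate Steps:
√(m(-14) + 238) - 14*V(-4) = √(-1/(-14) + 238) - 14*(-4) = √(-1*(-1/14) + 238) + 56 = √(1/14 + 238) + 56 = √(3333/14) + 56 = √46662/14 + 56 = 56 + √46662/14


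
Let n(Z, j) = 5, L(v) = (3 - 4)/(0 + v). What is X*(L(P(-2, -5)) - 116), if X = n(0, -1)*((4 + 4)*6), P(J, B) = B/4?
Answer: -27648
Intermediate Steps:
P(J, B) = B/4 (P(J, B) = B*(¼) = B/4)
L(v) = -1/v
X = 240 (X = 5*((4 + 4)*6) = 5*(8*6) = 5*48 = 240)
X*(L(P(-2, -5)) - 116) = 240*(-1/((¼)*(-5)) - 116) = 240*(-1/(-5/4) - 116) = 240*(-1*(-⅘) - 116) = 240*(⅘ - 116) = 240*(-576/5) = -27648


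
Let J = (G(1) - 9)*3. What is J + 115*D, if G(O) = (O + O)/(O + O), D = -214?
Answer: -24634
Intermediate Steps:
G(O) = 1 (G(O) = (2*O)/((2*O)) = (2*O)*(1/(2*O)) = 1)
J = -24 (J = (1 - 9)*3 = -8*3 = -24)
J + 115*D = -24 + 115*(-214) = -24 - 24610 = -24634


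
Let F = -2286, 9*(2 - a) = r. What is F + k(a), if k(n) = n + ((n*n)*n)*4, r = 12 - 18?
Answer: -59602/27 ≈ -2207.5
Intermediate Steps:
r = -6
a = 8/3 (a = 2 - 1/9*(-6) = 2 + 2/3 = 8/3 ≈ 2.6667)
k(n) = n + 4*n**3 (k(n) = n + (n**2*n)*4 = n + n**3*4 = n + 4*n**3)
F + k(a) = -2286 + (8/3 + 4*(8/3)**3) = -2286 + (8/3 + 4*(512/27)) = -2286 + (8/3 + 2048/27) = -2286 + 2120/27 = -59602/27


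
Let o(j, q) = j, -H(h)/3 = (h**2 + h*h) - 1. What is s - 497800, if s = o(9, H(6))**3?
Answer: -497071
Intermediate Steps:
H(h) = 3 - 6*h**2 (H(h) = -3*((h**2 + h*h) - 1) = -3*((h**2 + h**2) - 1) = -3*(2*h**2 - 1) = -3*(-1 + 2*h**2) = 3 - 6*h**2)
s = 729 (s = 9**3 = 729)
s - 497800 = 729 - 497800 = -497071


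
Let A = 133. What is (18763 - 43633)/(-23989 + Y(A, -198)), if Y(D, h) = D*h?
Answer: 24870/50323 ≈ 0.49421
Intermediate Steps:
(18763 - 43633)/(-23989 + Y(A, -198)) = (18763 - 43633)/(-23989 + 133*(-198)) = -24870/(-23989 - 26334) = -24870/(-50323) = -24870*(-1/50323) = 24870/50323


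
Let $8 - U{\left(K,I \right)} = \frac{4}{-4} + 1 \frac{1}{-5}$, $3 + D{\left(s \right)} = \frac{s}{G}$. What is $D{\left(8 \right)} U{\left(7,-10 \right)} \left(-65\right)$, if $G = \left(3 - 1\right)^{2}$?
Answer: $598$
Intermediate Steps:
$G = 4$ ($G = 2^{2} = 4$)
$D{\left(s \right)} = -3 + \frac{s}{4}$
$U{\left(K,I \right)} = \frac{46}{5}$ ($U{\left(K,I \right)} = 8 - \left(\frac{4}{-4} + 1 \frac{1}{-5}\right) = 8 - \left(4 \left(- \frac{1}{4}\right) + 1 \left(- \frac{1}{5}\right)\right) = 8 - \left(-1 - \frac{1}{5}\right) = 8 - - \frac{6}{5} = 8 + \frac{6}{5} = \frac{46}{5}$)
$D{\left(8 \right)} U{\left(7,-10 \right)} \left(-65\right) = \left(-3 + \frac{1}{4} \cdot 8\right) \frac{46}{5} \left(-65\right) = \left(-3 + 2\right) \frac{46}{5} \left(-65\right) = \left(-1\right) \frac{46}{5} \left(-65\right) = \left(- \frac{46}{5}\right) \left(-65\right) = 598$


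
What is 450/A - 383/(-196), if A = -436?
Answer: 19697/21364 ≈ 0.92197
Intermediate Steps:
450/A - 383/(-196) = 450/(-436) - 383/(-196) = 450*(-1/436) - 383*(-1/196) = -225/218 + 383/196 = 19697/21364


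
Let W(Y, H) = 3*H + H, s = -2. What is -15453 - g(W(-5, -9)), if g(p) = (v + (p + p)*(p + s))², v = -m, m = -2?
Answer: -7512097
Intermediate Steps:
v = 2 (v = -1*(-2) = 2)
W(Y, H) = 4*H
g(p) = (2 + 2*p*(-2 + p))² (g(p) = (2 + (p + p)*(p - 2))² = (2 + (2*p)*(-2 + p))² = (2 + 2*p*(-2 + p))²)
-15453 - g(W(-5, -9)) = -15453 - 4*(1 + (4*(-9))² - 8*(-9))² = -15453 - 4*(1 + (-36)² - 2*(-36))² = -15453 - 4*(1 + 1296 + 72)² = -15453 - 4*1369² = -15453 - 4*1874161 = -15453 - 1*7496644 = -15453 - 7496644 = -7512097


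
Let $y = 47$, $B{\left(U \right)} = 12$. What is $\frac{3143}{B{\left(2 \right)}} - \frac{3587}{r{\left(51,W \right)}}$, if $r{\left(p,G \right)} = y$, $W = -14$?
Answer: $\frac{104677}{564} \approx 185.6$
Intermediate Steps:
$r{\left(p,G \right)} = 47$
$\frac{3143}{B{\left(2 \right)}} - \frac{3587}{r{\left(51,W \right)}} = \frac{3143}{12} - \frac{3587}{47} = \frac{104677}{564}$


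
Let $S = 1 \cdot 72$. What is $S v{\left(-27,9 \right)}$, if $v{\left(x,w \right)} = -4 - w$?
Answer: $-936$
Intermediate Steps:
$S = 72$
$S v{\left(-27,9 \right)} = 72 \left(-4 - 9\right) = 72 \left(-13\right) = -936$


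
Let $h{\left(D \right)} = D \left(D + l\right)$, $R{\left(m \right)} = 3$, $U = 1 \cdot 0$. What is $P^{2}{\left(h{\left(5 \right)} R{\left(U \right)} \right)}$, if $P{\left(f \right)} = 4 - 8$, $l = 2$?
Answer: $16$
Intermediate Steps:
$U = 0$
$h{\left(D \right)} = D \left(2 + D\right)$ ($h{\left(D \right)} = D \left(D + 2\right) = D \left(2 + D\right)$)
$P{\left(f \right)} = -4$ ($P{\left(f \right)} = 4 - 8 = -4$)
$P^{2}{\left(h{\left(5 \right)} R{\left(U \right)} \right)} = \left(-4\right)^{2} = 16$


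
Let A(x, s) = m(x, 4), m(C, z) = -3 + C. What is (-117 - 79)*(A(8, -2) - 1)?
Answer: -784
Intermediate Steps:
A(x, s) = -3 + x
(-117 - 79)*(A(8, -2) - 1) = (-117 - 79)*((-3 + 8) - 1) = -196*(5 - 1) = -196*4 = -784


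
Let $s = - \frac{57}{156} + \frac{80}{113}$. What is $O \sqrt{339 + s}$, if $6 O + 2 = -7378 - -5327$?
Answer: $- \frac{6159 \sqrt{36162373}}{5876} \approx -6303.1$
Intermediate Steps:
$O = - \frac{2053}{6}$ ($O = - \frac{1}{3} + \frac{-7378 - -5327}{6} = - \frac{1}{3} + \frac{-7378 + 5327}{6} = - \frac{1}{3} + \frac{1}{6} \left(-2051\right) = - \frac{1}{3} - \frac{2051}{6} = - \frac{2053}{6} \approx -342.17$)
$s = \frac{2013}{5876}$ ($s = \left(-57\right) \frac{1}{156} + 80 \cdot \frac{1}{113} = - \frac{19}{52} + \frac{80}{113} = \frac{2013}{5876} \approx 0.34258$)
$O \sqrt{339 + s} = - \frac{2053 \sqrt{339 + \frac{2013}{5876}}}{6} = - \frac{2053 \sqrt{\frac{1993977}{5876}}}{6} = - \frac{2053 \frac{9 \sqrt{36162373}}{2938}}{6} = - \frac{6159 \sqrt{36162373}}{5876}$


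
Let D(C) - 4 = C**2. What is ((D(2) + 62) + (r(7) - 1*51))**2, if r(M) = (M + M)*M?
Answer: 13689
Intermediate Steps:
D(C) = 4 + C**2
r(M) = 2*M**2 (r(M) = (2*M)*M = 2*M**2)
((D(2) + 62) + (r(7) - 1*51))**2 = (((4 + 2**2) + 62) + (2*7**2 - 1*51))**2 = (((4 + 4) + 62) + (2*49 - 51))**2 = ((8 + 62) + (98 - 51))**2 = (70 + 47)**2 = 117**2 = 13689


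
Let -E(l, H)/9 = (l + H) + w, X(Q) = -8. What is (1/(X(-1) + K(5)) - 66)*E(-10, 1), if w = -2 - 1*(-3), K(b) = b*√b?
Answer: -289296/61 + 360*√5/61 ≈ -4729.4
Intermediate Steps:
K(b) = b^(3/2)
w = 1 (w = -2 + 3 = 1)
E(l, H) = -9 - 9*H - 9*l (E(l, H) = -9*((l + H) + 1) = -9*((H + l) + 1) = -9*(1 + H + l) = -9 - 9*H - 9*l)
(1/(X(-1) + K(5)) - 66)*E(-10, 1) = (1/(-8 + 5^(3/2)) - 66)*(-9 - 9*1 - 9*(-10)) = (1/(-8 + 5*√5) - 66)*(-9 - 9 + 90) = (-66 + 1/(-8 + 5*√5))*72 = -4752 + 72/(-8 + 5*√5)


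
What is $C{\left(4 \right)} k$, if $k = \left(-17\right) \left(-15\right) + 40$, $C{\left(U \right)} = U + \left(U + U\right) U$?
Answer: $10620$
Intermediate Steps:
$C{\left(U \right)} = U + 2 U^{2}$ ($C{\left(U \right)} = U + 2 U U = U + 2 U^{2}$)
$k = 295$ ($k = 255 + 40 = 295$)
$C{\left(4 \right)} k = 4 \left(1 + 2 \cdot 4\right) 295 = 4 \left(1 + 8\right) 295 = 4 \cdot 9 \cdot 295 = 36 \cdot 295 = 10620$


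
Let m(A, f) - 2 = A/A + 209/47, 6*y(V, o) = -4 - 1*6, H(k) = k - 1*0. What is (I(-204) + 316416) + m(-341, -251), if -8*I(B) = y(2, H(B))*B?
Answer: 29739809/94 ≈ 3.1638e+5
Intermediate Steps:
H(k) = k (H(k) = k + 0 = k)
y(V, o) = -5/3 (y(V, o) = (-4 - 1*6)/6 = (-4 - 6)/6 = (⅙)*(-10) = -5/3)
m(A, f) = 350/47 (m(A, f) = 2 + (A/A + 209/47) = 2 + (1 + 209*(1/47)) = 2 + (1 + 209/47) = 2 + 256/47 = 350/47)
I(B) = 5*B/24 (I(B) = -(-5)*B/24 = 5*B/24)
(I(-204) + 316416) + m(-341, -251) = ((5/24)*(-204) + 316416) + 350/47 = (-85/2 + 316416) + 350/47 = 632747/2 + 350/47 = 29739809/94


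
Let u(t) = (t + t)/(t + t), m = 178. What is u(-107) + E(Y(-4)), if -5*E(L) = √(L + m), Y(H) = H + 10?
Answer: 1 - 2*√46/5 ≈ -1.7129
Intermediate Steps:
Y(H) = 10 + H
E(L) = -√(178 + L)/5 (E(L) = -√(L + 178)/5 = -√(178 + L)/5)
u(t) = 1 (u(t) = (2*t)/((2*t)) = (2*t)*(1/(2*t)) = 1)
u(-107) + E(Y(-4)) = 1 - √(178 + (10 - 4))/5 = 1 - √(178 + 6)/5 = 1 - 2*√46/5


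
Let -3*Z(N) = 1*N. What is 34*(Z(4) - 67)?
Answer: -6970/3 ≈ -2323.3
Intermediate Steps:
Z(N) = -N/3
34*(Z(4) - 67) = 34*(-⅓*4 - 67) = 34*(-4/3 - 67) = 34*(-205/3) = -6970/3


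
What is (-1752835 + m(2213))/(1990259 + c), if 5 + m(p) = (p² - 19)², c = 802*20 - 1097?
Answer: 11992017634830/1002601 ≈ 1.1961e+7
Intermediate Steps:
c = 14943 (c = 16040 - 1097 = 14943)
m(p) = -5 + (-19 + p²)² (m(p) = -5 + (p² - 19)² = -5 + (-19 + p²)²)
(-1752835 + m(2213))/(1990259 + c) = (-1752835 + (-5 + (-19 + 2213²)²))/(1990259 + 14943) = (-1752835 + (-5 + (-19 + 4897369)²))/2005202 = (-1752835 + (-5 + 4897350²))*(1/2005202) = (-1752835 + (-5 + 23984037022500))*(1/2005202) = (-1752835 + 23984037022495)*(1/2005202) = 23984035269660*(1/2005202) = 11992017634830/1002601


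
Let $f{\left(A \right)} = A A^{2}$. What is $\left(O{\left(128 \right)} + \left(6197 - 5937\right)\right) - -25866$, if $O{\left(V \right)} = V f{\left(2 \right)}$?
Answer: $27150$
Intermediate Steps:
$f{\left(A \right)} = A^{3}$
$O{\left(V \right)} = 8 V$ ($O{\left(V \right)} = V 2^{3} = V 8 = 8 V$)
$\left(O{\left(128 \right)} + \left(6197 - 5937\right)\right) - -25866 = \left(8 \cdot 128 + \left(6197 - 5937\right)\right) - -25866 = \left(1024 + 260\right) + 25866 = 1284 + 25866 = 27150$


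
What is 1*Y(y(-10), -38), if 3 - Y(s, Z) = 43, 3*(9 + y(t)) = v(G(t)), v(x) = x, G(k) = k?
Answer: -40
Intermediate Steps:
y(t) = -9 + t/3
Y(s, Z) = -40 (Y(s, Z) = 3 - 1*43 = 3 - 43 = -40)
1*Y(y(-10), -38) = 1*(-40) = -40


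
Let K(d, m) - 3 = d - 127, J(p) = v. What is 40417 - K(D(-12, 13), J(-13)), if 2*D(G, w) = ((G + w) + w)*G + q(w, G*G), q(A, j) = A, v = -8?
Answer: 81237/2 ≈ 40619.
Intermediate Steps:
J(p) = -8
D(G, w) = w/2 + G*(G + 2*w)/2 (D(G, w) = (((G + w) + w)*G + w)/2 = ((G + 2*w)*G + w)/2 = (G*(G + 2*w) + w)/2 = (w + G*(G + 2*w))/2 = w/2 + G*(G + 2*w)/2)
K(d, m) = -124 + d (K(d, m) = 3 + (d - 127) = 3 + (-127 + d) = -124 + d)
40417 - K(D(-12, 13), J(-13)) = 40417 - (-124 + ((1/2)*13 + (1/2)*(-12)**2 - 12*13)) = 40417 - (-124 + (13/2 + (1/2)*144 - 156)) = 40417 - (-124 + (13/2 + 72 - 156)) = 40417 - (-124 - 155/2) = 40417 - 1*(-403/2) = 40417 + 403/2 = 81237/2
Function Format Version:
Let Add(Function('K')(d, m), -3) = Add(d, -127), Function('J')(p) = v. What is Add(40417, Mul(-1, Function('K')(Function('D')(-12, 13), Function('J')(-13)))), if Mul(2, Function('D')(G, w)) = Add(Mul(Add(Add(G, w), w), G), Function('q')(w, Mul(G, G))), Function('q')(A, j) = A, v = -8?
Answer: Rational(81237, 2) ≈ 40619.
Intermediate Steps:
Function('J')(p) = -8
Function('D')(G, w) = Add(Mul(Rational(1, 2), w), Mul(Rational(1, 2), G, Add(G, Mul(2, w)))) (Function('D')(G, w) = Mul(Rational(1, 2), Add(Mul(Add(Add(G, w), w), G), w)) = Mul(Rational(1, 2), Add(Mul(Add(G, Mul(2, w)), G), w)) = Mul(Rational(1, 2), Add(Mul(G, Add(G, Mul(2, w))), w)) = Mul(Rational(1, 2), Add(w, Mul(G, Add(G, Mul(2, w))))) = Add(Mul(Rational(1, 2), w), Mul(Rational(1, 2), G, Add(G, Mul(2, w)))))
Function('K')(d, m) = Add(-124, d) (Function('K')(d, m) = Add(3, Add(d, -127)) = Add(3, Add(-127, d)) = Add(-124, d))
Add(40417, Mul(-1, Function('K')(Function('D')(-12, 13), Function('J')(-13)))) = Add(40417, Mul(-1, Add(-124, Add(Mul(Rational(1, 2), 13), Mul(Rational(1, 2), Pow(-12, 2)), Mul(-12, 13))))) = Add(40417, Mul(-1, Add(-124, Add(Rational(13, 2), Mul(Rational(1, 2), 144), -156)))) = Add(40417, Mul(-1, Add(-124, Add(Rational(13, 2), 72, -156)))) = Add(40417, Mul(-1, Add(-124, Rational(-155, 2)))) = Add(40417, Mul(-1, Rational(-403, 2))) = Add(40417, Rational(403, 2)) = Rational(81237, 2)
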